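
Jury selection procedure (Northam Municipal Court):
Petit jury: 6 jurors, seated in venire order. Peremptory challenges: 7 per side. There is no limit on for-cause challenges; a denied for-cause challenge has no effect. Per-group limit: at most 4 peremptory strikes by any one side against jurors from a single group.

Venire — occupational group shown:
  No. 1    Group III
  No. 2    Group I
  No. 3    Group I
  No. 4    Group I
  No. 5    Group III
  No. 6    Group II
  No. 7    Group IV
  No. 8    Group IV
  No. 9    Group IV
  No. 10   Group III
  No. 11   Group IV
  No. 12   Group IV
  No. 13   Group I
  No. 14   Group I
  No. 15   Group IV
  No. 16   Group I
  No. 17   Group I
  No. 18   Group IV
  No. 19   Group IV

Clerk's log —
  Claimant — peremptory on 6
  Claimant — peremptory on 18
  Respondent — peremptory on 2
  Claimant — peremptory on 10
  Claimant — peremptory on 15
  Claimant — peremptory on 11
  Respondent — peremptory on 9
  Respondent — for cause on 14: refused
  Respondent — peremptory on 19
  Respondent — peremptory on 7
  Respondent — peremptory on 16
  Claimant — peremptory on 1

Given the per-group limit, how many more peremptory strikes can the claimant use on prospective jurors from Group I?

Claimant peremptories so far: #6, #18, #10, #15, #11, #1 — 6 of 7 used, 1 left overall.
Against Group I: none yet — per-group cap 4 leaves 4.
Binding limit: min(1, 4) = 1.

1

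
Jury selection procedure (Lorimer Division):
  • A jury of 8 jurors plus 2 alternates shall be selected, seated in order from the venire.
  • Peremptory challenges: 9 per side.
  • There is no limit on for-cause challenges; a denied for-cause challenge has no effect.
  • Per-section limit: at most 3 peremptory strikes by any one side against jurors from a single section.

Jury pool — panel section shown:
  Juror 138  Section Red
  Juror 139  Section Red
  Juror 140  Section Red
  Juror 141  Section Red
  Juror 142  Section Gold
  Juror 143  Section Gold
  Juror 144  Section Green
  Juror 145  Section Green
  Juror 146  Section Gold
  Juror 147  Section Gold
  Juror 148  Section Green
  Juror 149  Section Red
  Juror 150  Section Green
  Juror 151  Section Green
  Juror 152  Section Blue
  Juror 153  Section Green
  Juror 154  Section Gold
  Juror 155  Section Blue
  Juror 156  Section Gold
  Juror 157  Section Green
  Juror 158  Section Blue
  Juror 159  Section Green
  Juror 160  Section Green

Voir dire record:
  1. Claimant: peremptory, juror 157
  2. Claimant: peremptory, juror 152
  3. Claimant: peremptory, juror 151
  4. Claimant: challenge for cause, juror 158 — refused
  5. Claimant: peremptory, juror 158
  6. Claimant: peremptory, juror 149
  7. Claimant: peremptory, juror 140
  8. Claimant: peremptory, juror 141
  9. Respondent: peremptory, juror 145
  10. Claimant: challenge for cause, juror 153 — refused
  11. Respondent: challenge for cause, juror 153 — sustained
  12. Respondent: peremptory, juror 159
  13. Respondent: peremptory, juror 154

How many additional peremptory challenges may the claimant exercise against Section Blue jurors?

1

Claimant peremptories so far: #157, #152, #151, #158, #149, #140, #141 — 7 of 9 used, 2 left overall.
Against Section Blue: #152, #158 — 2 used; per-section cap 3 leaves 1.
Binding limit: min(2, 1) = 1.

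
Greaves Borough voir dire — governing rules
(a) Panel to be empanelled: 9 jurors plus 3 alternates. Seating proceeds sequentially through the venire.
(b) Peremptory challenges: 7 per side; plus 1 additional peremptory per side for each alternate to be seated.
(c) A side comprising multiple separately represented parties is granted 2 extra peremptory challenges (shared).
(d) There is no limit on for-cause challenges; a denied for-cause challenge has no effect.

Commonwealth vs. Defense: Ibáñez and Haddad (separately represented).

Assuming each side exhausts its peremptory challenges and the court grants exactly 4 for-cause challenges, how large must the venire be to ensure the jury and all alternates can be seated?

Seats to fill: 9 + 3 alternates = 12.
Peremptories — Commonwealth: 7 + 1×3 = 10; Defense: 7 + 1×3 + 2 = 12; total 22.
For-cause removals: 4.
Minimum venire: 12 + 22 + 4 = 38.

38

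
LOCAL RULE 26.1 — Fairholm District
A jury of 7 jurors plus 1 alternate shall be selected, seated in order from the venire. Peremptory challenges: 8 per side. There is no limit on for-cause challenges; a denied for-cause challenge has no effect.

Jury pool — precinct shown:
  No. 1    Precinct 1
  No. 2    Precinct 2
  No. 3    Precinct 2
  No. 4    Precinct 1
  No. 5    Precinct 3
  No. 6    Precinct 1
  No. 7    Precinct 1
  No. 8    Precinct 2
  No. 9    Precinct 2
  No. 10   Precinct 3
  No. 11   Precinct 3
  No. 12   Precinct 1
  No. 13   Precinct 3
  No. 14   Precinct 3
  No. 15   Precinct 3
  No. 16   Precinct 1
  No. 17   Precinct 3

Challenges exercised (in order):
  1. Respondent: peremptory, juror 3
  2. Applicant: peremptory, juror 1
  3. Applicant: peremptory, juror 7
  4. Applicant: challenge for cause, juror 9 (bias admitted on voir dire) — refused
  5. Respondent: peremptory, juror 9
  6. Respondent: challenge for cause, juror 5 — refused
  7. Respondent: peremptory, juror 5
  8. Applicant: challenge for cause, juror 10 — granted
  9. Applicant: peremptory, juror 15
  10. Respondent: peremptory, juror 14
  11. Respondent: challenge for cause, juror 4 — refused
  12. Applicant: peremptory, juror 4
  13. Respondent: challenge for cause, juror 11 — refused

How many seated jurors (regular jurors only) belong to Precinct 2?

Removed: #1, #3, #4, #5, #7, #9, #10, #14, #15.
Seated jurors 1–7: #2, #6, #8, #11, #12, #13, #16 (alternates #17 not counted).
Of those, in Precinct 2: #2, #8 → 2.

2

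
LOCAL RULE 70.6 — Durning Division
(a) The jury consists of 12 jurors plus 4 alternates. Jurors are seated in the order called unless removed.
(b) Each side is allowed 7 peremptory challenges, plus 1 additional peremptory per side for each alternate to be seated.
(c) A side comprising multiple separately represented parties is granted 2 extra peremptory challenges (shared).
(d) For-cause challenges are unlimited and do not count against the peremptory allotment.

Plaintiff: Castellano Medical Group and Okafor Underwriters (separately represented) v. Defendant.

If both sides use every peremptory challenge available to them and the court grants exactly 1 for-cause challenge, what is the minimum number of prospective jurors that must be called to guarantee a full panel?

41

Seats to fill: 12 + 4 alternates = 16.
Peremptories — Plaintiff: 7 + 1×4 + 2 = 13; Defendant: 7 + 1×4 = 11; total 24.
For-cause removals: 1.
Minimum venire: 16 + 24 + 1 = 41.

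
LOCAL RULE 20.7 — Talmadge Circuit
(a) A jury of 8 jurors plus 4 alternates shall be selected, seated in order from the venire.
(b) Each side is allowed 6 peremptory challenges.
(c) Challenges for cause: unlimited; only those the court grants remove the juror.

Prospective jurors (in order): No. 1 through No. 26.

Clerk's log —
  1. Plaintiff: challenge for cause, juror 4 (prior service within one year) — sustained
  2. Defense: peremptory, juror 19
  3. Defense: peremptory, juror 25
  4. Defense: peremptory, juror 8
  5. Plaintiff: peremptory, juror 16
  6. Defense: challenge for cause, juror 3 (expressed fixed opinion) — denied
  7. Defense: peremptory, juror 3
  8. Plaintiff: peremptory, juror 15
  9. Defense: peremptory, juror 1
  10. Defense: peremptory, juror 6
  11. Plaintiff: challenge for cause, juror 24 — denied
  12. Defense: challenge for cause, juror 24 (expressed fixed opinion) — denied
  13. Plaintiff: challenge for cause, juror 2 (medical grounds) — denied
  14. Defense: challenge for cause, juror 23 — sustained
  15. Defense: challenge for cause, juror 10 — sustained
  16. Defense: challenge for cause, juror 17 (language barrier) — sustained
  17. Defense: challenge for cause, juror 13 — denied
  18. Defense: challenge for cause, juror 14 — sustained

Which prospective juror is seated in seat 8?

18

Removed: #1, #3, #4, #6, #8, #10, #14, #15, #16, #17, #19, #23, #25. (#2, #13, #24 stay — for-cause denied.)
Filling seats in venire order through position 8: #2, #5, #7, #9, #11, #12, #13, #18.
So seat 8 is #18.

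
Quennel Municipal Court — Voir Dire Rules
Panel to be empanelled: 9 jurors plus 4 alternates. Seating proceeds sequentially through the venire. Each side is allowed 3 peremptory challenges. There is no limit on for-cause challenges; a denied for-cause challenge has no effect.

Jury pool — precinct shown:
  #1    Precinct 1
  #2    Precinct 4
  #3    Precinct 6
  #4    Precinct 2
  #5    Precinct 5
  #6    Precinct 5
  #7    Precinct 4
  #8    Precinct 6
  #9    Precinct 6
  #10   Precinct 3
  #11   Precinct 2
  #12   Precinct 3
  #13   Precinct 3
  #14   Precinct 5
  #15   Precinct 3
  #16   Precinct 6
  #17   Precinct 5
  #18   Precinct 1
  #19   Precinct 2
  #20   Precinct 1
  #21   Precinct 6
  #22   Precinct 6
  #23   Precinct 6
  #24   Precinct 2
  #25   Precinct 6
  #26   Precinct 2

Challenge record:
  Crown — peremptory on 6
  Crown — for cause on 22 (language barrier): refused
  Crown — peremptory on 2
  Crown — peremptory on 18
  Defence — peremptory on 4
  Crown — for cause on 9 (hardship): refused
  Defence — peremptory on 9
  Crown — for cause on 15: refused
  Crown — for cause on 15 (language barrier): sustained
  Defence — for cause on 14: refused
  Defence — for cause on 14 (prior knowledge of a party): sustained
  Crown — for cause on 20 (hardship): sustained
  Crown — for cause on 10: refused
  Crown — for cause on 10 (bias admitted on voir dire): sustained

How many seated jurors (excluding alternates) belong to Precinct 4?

Removed: #2, #4, #6, #9, #10, #14, #15, #18, #20.
Seated jurors 1–9: #1, #3, #5, #7, #8, #11, #12, #13, #16 (alternates #17, #19, #21, #22 not counted).
Of those, in Precinct 4: #7 → 1.

1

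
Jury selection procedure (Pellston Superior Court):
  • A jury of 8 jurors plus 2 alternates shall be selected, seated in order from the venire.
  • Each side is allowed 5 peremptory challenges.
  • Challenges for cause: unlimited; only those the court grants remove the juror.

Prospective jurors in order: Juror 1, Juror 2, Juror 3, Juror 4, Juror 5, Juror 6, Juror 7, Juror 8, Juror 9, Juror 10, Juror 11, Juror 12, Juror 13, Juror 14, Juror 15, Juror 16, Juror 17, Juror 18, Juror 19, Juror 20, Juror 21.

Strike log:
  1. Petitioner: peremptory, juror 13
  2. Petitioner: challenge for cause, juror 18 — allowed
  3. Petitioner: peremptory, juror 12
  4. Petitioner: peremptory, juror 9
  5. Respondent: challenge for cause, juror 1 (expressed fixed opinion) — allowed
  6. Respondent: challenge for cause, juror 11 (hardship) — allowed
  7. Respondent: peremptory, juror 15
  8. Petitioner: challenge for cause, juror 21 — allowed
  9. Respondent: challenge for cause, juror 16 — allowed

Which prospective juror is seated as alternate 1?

Removed: #1, #9, #11, #12, #13, #15, #16, #18, #21.
Seating in order: seats 1–8 → #2, #3, #4, #5, #6, #7, #8, #10; alternates → #14, #17.
So alternate 1 is #14.

14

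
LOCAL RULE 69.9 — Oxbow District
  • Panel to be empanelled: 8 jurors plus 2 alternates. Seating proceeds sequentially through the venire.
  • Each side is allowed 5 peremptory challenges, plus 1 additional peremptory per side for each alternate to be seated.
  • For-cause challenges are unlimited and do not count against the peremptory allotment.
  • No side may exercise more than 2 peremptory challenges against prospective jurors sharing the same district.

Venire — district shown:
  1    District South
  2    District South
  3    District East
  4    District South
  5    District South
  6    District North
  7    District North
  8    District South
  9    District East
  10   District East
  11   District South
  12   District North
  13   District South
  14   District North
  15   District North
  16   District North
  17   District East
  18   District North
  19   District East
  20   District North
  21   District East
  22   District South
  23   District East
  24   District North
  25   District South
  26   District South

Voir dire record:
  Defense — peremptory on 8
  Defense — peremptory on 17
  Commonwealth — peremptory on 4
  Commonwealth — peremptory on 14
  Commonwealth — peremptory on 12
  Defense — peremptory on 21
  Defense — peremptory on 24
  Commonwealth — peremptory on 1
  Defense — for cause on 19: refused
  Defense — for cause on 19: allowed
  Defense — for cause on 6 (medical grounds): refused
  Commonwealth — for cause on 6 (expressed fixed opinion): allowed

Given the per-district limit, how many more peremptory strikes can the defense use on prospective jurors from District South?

Defense peremptories so far: #8, #17, #21, #24 — 4 of 7 used, 3 left overall.
Against District South: #8 — 1 used; per-district cap 2 leaves 1.
Binding limit: min(3, 1) = 1.

1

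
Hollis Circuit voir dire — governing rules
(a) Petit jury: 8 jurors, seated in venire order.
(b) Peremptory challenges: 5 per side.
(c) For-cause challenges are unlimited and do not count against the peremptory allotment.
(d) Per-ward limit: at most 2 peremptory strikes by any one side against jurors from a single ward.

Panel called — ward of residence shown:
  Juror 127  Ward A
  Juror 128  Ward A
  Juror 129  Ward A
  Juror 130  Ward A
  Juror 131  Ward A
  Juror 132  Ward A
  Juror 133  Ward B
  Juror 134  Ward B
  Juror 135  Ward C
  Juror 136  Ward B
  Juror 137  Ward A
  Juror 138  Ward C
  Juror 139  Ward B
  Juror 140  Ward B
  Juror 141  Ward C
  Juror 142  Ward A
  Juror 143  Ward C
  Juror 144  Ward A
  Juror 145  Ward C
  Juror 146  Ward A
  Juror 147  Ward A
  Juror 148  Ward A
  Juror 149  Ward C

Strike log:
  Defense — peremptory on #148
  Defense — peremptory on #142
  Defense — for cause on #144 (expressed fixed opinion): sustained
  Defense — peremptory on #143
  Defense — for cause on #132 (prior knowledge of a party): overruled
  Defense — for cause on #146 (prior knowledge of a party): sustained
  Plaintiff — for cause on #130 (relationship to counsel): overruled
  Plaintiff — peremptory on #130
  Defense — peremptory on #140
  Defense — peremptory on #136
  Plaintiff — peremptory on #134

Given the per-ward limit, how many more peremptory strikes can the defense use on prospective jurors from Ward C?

Defense peremptories so far: #148, #142, #143, #140, #136 — 5 of 5 used, 0 left overall.
Against Ward C: #143 — 1 used; per-ward cap 2 leaves 1.
Binding limit: min(0, 1) = 0.

0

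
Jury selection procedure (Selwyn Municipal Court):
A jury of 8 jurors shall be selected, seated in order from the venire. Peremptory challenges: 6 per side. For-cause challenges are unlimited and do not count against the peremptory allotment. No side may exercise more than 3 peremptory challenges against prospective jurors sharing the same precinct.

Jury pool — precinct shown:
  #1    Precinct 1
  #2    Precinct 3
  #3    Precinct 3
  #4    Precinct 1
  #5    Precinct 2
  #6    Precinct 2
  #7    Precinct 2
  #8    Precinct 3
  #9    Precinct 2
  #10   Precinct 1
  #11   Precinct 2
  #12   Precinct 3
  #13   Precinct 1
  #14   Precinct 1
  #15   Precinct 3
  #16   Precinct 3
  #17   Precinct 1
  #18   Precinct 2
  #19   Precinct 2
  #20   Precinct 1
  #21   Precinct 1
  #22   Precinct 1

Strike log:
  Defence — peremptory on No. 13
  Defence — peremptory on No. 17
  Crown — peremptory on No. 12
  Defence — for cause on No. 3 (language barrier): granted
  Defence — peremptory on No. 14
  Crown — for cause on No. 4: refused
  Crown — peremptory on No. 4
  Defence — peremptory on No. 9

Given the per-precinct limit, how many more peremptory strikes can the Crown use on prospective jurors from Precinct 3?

2

Crown peremptories so far: #12, #4 — 2 of 6 used, 4 left overall.
Against Precinct 3: #12 — 1 used; per-precinct cap 3 leaves 2.
Binding limit: min(4, 2) = 2.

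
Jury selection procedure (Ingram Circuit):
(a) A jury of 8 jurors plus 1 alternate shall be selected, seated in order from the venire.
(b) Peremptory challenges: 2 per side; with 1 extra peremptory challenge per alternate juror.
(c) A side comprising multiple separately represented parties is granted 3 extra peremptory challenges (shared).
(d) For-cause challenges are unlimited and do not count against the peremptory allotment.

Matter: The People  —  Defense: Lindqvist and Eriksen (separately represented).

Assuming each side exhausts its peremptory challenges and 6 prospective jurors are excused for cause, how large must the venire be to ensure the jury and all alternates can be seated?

24

Seats to fill: 8 + 1 alternates = 9.
Peremptories — The People: 2 + 1×1 = 3; Defense: 2 + 1×1 + 3 = 6; total 9.
For-cause removals: 6.
Minimum venire: 9 + 9 + 6 = 24.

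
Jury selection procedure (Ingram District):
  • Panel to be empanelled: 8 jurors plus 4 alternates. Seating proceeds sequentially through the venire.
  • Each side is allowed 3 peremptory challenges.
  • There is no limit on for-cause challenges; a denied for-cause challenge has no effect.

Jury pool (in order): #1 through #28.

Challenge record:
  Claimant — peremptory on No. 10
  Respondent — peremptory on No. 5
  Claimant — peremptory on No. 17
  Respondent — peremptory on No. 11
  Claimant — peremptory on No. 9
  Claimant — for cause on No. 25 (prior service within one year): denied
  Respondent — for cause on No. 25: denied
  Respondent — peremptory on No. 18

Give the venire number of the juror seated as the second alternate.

Removed: #5, #9, #10, #11, #17, #18. (#25 stays — for-cause denied.)
Filling seats in venire order through position 10: #1, #2, #3, #4, #6, #7, #8, #12, #13, #14.
So alternate 2 is #14.

14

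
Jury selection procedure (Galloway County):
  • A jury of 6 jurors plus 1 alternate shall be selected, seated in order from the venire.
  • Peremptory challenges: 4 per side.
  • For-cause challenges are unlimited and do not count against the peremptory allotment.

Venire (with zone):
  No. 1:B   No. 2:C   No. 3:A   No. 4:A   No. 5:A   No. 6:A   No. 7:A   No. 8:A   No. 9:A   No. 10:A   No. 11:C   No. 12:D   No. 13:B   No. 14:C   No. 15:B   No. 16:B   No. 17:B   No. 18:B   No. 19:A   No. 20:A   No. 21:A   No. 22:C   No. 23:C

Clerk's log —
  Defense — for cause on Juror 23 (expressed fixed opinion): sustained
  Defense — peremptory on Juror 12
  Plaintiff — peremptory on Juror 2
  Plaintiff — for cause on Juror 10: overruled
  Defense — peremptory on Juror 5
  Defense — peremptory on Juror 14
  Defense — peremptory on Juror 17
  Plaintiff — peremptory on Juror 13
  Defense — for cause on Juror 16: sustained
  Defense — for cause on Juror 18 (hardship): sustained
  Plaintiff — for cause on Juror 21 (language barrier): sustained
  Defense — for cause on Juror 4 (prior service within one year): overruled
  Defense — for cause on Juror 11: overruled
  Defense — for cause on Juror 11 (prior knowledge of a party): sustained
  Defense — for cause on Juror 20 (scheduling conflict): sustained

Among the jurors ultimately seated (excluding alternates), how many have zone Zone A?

5

Removed: #2, #5, #11, #12, #13, #14, #16, #17, #18, #20, #21, #23.
Seated jurors 1–6: #1, #3, #4, #6, #7, #8 (alternates #9 not counted).
Of those, in Zone A: #3, #4, #6, #7, #8 → 5.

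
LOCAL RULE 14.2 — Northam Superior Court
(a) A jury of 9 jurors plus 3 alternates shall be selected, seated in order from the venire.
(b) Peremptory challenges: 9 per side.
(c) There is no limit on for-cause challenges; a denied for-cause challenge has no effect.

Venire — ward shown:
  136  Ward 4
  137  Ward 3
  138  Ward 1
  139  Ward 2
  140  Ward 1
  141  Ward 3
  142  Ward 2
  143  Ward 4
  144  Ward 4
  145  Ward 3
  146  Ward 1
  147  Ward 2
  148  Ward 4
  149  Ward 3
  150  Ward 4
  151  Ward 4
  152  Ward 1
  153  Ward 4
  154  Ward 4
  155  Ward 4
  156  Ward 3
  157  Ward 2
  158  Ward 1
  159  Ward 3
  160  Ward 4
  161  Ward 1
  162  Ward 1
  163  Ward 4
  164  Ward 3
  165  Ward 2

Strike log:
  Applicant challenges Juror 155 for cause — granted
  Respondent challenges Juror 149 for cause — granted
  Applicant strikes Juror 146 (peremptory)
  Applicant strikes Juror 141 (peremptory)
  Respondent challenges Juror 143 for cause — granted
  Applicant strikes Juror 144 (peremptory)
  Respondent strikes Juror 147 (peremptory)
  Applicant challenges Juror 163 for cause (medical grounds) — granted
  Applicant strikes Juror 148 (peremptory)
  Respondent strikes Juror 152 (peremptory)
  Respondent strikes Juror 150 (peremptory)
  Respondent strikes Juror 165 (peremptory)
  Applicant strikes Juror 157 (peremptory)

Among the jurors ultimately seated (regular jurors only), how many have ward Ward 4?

3

Removed: #141, #143, #144, #146, #147, #148, #149, #150, #152, #155, #157, #163, #165.
Seated jurors 1–9: #136, #137, #138, #139, #140, #142, #145, #151, #153 (alternates #154, #156, #158 not counted).
Of those, in Ward 4: #136, #151, #153 → 3.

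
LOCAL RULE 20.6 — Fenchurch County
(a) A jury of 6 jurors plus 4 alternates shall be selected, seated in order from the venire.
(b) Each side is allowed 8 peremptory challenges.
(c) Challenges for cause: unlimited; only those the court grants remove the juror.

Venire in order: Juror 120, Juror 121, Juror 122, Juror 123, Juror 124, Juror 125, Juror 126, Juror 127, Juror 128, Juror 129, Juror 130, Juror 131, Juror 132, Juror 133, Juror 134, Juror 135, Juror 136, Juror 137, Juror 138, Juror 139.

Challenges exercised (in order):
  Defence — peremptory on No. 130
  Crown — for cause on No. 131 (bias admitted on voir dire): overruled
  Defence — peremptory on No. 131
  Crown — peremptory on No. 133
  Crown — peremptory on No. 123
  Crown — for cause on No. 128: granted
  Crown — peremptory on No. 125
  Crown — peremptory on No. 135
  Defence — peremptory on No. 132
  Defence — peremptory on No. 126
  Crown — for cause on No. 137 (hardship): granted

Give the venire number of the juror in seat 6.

Removed: #123, #125, #126, #128, #130, #131, #132, #133, #135, #137.
Seating in order: seats 1–6 → #120, #121, #122, #124, #127, #129; alternates → #134, #136, #138, #139.
So seat 6 is #129.

129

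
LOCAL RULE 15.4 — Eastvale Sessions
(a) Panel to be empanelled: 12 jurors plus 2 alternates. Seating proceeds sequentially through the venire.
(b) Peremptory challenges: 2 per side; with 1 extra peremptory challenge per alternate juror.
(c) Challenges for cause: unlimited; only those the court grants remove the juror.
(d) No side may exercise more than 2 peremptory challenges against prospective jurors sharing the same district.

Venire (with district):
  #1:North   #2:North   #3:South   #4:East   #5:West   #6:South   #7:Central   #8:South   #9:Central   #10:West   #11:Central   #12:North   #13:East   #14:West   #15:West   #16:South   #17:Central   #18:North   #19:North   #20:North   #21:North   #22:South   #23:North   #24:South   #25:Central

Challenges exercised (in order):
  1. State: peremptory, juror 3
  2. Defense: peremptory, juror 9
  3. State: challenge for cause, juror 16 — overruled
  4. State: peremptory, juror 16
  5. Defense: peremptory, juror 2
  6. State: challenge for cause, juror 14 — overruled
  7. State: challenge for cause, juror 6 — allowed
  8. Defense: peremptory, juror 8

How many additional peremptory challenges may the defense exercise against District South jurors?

Defense peremptories so far: #9, #2, #8 — 3 of 4 used, 1 left overall.
Against District South: #8 — 1 used; per-district cap 2 leaves 1.
Binding limit: min(1, 1) = 1.

1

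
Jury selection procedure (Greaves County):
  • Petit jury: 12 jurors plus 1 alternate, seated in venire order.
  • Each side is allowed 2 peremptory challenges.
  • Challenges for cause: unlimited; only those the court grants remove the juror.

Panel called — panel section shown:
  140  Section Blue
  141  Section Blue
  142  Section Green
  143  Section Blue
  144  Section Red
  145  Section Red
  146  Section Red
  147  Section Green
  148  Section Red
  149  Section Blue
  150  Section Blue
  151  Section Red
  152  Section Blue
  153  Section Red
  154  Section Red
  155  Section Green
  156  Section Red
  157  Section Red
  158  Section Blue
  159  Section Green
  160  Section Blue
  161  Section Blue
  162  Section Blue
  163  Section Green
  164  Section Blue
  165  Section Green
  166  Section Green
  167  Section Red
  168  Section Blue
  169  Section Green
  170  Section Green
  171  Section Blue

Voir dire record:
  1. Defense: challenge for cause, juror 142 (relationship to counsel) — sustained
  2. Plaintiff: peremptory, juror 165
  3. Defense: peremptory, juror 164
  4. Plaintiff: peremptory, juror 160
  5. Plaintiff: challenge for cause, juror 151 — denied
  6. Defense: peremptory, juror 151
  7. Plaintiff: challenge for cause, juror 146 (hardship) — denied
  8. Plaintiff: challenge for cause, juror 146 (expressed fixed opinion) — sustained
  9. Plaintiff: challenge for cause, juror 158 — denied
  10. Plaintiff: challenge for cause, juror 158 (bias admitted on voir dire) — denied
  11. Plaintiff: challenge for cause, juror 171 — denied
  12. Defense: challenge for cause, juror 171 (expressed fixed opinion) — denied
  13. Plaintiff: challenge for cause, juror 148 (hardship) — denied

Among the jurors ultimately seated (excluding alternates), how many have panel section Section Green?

1

Removed: #142, #146, #151, #160, #164, #165.
Seated jurors 1–12: #140, #141, #143, #144, #145, #147, #148, #149, #150, #152, #153, #154 (alternates #155 not counted).
Of those, in Section Green: #147 → 1.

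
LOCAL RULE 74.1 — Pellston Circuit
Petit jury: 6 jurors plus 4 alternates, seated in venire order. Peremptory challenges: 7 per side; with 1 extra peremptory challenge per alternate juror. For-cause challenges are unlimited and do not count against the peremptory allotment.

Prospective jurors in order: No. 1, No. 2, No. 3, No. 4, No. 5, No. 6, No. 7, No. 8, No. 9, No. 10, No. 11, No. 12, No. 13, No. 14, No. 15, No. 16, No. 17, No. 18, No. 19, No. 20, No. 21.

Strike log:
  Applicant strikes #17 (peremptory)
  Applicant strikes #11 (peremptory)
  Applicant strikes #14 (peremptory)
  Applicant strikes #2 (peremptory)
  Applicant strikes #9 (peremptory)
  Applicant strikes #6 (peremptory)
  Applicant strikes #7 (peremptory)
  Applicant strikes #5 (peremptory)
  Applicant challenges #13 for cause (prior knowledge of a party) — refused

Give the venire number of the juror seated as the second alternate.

15

Removed: #2, #5, #6, #7, #9, #11, #14, #17. (#13 stays — for-cause denied.)
Seating in order: seats 1–6 → #1, #3, #4, #8, #10, #12; alternates → #13, #15, #16, #18.
So alternate 2 is #15.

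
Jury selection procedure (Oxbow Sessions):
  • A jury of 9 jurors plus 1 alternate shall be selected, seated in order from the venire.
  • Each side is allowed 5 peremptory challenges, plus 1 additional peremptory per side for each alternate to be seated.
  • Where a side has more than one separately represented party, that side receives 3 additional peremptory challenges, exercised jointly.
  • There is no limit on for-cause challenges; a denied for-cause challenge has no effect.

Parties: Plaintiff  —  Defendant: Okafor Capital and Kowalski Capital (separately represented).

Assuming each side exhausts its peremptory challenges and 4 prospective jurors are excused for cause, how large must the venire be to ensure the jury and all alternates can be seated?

29

Seats to fill: 9 + 1 alternates = 10.
Peremptories — Plaintiff: 5 + 1×1 = 6; Defendant: 5 + 1×1 + 3 = 9; total 15.
For-cause removals: 4.
Minimum venire: 10 + 15 + 4 = 29.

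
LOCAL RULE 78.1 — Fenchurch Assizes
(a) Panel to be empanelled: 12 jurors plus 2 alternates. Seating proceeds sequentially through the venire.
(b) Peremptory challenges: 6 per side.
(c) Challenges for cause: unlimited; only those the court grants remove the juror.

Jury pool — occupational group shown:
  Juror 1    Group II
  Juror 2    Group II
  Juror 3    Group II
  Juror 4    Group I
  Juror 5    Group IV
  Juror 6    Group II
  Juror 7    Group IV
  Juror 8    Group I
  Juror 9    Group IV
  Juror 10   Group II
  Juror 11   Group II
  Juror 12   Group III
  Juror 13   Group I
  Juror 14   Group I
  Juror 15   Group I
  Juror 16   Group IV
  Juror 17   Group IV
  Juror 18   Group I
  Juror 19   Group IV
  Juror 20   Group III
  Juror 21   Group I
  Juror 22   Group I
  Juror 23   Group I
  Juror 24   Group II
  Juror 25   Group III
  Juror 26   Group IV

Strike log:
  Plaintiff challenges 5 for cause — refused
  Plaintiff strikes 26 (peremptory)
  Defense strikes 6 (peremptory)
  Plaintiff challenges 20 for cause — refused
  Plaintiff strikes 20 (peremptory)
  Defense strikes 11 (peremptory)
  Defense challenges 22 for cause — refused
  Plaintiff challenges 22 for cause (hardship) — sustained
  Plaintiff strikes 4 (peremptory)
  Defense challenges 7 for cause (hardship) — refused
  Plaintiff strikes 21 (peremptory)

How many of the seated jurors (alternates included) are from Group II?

4

Removed: #4, #6, #11, #20, #21, #22, #26.
Seated (14 incl. alternates): #1, #2, #3, #5, #7, #8, #9, #10, #12, #13, #14, #15, #16, #17.
Of those, in Group II: #1, #2, #3, #10 → 4.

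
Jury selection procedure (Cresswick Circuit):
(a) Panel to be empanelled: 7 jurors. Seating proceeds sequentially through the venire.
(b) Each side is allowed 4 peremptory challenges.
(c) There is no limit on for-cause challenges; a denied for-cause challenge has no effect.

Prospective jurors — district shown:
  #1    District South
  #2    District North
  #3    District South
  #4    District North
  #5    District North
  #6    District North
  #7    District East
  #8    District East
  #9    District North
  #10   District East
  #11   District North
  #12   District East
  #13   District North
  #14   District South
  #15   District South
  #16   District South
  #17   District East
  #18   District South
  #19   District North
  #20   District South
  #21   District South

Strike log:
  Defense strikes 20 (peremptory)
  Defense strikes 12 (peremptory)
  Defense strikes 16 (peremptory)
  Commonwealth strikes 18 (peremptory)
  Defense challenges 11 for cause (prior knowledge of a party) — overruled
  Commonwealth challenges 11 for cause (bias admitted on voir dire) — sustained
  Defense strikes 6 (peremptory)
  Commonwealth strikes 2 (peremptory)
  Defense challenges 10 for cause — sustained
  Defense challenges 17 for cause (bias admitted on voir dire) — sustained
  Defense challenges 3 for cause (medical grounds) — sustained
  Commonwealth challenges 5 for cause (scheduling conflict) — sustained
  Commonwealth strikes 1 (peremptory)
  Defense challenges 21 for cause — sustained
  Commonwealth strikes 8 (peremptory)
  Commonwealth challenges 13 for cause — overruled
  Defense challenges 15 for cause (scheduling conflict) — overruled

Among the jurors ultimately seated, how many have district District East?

Removed: #1, #2, #3, #5, #6, #8, #10, #11, #12, #16, #17, #18, #20, #21.
Seated jurors 1–7: #4, #7, #9, #13, #14, #15, #19.
Of those, in District East: #7 → 1.

1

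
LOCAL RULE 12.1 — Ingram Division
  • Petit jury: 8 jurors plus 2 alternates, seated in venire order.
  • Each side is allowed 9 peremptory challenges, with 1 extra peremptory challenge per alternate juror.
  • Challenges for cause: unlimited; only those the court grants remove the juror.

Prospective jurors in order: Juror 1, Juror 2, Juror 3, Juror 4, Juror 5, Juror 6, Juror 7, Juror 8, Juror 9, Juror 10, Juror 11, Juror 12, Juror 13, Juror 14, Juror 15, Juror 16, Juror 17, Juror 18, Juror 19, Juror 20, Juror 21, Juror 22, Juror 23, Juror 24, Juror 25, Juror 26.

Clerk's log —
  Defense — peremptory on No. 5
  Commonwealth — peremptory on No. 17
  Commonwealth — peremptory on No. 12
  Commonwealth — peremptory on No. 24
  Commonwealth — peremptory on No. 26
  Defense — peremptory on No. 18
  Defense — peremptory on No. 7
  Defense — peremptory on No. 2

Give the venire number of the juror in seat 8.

Removed: #2, #5, #7, #12, #17, #18, #24, #26.
Seating in order: seats 1–8 → #1, #3, #4, #6, #8, #9, #10, #11; alternates → #13, #14.
So seat 8 is #11.

11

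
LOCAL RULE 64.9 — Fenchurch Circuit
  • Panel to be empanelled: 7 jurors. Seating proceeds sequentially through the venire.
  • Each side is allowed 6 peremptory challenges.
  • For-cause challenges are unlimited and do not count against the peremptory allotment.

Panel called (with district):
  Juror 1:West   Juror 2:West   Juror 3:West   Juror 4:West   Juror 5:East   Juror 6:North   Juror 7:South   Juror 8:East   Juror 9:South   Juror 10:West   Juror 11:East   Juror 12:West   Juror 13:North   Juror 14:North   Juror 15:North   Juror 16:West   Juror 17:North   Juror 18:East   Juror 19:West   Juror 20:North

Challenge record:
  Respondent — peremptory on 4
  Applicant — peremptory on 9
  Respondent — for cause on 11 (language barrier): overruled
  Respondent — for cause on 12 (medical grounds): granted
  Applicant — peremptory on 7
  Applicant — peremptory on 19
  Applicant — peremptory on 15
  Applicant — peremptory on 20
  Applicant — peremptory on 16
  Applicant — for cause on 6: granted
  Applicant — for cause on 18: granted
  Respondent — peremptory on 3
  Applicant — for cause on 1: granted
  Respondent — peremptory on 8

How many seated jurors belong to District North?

3

Removed: #1, #3, #4, #6, #7, #8, #9, #12, #15, #16, #18, #19, #20.
Seated jurors 1–7: #2, #5, #10, #11, #13, #14, #17.
Of those, in District North: #13, #14, #17 → 3.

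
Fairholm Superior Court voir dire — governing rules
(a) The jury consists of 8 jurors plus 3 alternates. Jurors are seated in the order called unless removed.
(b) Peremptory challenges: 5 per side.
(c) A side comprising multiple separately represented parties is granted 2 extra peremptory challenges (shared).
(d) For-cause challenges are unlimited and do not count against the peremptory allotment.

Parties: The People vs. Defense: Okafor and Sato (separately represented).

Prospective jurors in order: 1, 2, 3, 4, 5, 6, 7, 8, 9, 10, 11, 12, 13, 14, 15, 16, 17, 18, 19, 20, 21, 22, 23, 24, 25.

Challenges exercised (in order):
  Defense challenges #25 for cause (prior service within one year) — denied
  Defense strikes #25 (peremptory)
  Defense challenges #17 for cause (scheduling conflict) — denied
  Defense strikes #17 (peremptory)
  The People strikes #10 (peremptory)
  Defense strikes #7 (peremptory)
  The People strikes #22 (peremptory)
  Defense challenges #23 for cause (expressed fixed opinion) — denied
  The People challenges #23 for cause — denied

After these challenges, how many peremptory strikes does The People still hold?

The People allotment: 5.
The People peremptories used: #10, #22 — 2 (the for-cause on #23 doesn't count).
Remaining: 5 − 2 = 3.

3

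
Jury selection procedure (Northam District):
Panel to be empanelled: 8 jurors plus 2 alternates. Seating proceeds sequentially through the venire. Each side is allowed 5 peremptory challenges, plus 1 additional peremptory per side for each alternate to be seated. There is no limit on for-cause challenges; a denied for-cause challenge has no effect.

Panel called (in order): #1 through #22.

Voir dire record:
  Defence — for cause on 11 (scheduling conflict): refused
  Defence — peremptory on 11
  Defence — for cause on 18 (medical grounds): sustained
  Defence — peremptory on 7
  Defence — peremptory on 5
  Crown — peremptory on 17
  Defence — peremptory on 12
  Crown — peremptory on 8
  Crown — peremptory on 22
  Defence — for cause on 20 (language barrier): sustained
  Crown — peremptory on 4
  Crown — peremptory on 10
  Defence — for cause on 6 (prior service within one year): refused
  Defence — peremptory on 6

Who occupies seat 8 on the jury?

16

Removed: #4, #5, #6, #7, #8, #10, #11, #12, #17, #18, #20, #22.
Filling seats in venire order through position 8: #1, #2, #3, #9, #13, #14, #15, #16.
So seat 8 is #16.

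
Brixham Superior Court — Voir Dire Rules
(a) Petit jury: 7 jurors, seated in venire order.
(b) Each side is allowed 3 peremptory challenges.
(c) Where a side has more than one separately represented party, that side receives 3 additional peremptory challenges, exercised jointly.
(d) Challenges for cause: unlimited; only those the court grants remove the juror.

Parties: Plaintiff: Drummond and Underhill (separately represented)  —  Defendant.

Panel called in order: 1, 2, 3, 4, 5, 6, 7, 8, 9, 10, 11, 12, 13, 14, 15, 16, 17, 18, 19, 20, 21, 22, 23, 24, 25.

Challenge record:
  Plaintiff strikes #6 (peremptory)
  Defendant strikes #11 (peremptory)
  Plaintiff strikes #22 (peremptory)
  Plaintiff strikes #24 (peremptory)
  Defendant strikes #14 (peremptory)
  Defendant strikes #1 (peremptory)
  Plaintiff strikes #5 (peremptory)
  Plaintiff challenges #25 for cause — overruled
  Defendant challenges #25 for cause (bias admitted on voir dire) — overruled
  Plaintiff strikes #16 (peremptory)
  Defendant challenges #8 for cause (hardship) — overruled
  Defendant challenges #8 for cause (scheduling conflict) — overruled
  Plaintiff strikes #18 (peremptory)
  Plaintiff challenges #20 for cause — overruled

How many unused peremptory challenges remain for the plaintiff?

Plaintiff allotment: 3 base + 3 multi-party = 6.
Plaintiff peremptories used: #6, #22, #24, #5, #16, #18 — 6 (for-cause on #25, #20 don't count).
Remaining: 6 − 6 = 0.

0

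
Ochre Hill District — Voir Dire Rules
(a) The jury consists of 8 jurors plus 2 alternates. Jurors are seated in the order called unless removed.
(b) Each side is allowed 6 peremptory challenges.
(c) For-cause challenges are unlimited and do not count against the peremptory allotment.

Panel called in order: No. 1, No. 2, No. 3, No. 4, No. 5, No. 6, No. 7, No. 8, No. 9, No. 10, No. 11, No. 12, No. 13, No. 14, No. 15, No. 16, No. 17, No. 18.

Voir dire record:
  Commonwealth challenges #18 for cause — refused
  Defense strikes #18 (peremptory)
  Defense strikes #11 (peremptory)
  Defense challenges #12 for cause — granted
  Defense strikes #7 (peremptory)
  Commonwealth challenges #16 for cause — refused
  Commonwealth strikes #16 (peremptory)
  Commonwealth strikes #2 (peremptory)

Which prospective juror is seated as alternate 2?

Removed: #2, #7, #11, #12, #16, #18.
Seating in order: seats 1–8 → #1, #3, #4, #5, #6, #8, #9, #10; alternates → #13, #14.
So alternate 2 is #14.

14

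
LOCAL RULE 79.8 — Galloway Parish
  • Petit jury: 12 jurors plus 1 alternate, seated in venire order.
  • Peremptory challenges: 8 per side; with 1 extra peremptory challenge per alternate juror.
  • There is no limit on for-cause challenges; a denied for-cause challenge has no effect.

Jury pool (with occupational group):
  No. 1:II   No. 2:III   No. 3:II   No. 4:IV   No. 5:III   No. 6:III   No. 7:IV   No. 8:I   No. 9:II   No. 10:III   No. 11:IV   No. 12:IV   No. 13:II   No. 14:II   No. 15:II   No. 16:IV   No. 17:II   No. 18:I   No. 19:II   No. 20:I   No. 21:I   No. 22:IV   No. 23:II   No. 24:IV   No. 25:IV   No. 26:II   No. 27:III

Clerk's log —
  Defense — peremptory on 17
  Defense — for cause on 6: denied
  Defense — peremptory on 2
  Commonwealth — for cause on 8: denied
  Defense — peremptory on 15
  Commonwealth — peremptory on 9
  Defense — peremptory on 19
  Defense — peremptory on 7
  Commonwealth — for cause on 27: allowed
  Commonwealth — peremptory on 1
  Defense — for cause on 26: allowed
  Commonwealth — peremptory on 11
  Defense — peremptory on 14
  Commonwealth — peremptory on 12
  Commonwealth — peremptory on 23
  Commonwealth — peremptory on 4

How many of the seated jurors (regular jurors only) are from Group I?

Removed: #1, #2, #4, #7, #9, #11, #12, #14, #15, #17, #19, #23, #26, #27.
Seated jurors 1–12: #3, #5, #6, #8, #10, #13, #16, #18, #20, #21, #22, #24 (alternates #25 not counted).
Of those, in Group I: #8, #18, #20, #21 → 4.

4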